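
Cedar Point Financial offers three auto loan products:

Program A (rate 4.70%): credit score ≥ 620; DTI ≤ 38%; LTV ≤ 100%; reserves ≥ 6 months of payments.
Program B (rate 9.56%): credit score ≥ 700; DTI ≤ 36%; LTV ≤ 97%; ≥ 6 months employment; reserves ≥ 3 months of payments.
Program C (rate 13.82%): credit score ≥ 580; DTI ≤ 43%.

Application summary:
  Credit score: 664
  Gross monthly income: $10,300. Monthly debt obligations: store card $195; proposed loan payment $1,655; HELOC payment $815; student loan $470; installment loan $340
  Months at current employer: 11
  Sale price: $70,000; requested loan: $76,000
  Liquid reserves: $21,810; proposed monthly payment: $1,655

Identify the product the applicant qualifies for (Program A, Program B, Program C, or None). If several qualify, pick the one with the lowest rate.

Total debts = (195 + 1,655 + 815 + 470 + 340) = 3,475; DTI = 3,475/10,300 = 33.7%.
LTV = 76,000/70,000 = 108.6%.
Reserves = 21,810/1,655 = 13.2 months.
Program A: score 664 ≥ 620; DTI 33.7% ≤ 38%; LTV 108.6% > 100%; reserves 13.2 ≥ 6 mo → does not qualify.
Program B: score 664 < 700; DTI 33.7% ≤ 36%; LTV 108.6% > 97%; employment 11 ≥ 6 mo; reserves 13.2 ≥ 3 mo → does not qualify.
Program C: score 664 ≥ 580; DTI 33.7% ≤ 43% → qualifies.

Program C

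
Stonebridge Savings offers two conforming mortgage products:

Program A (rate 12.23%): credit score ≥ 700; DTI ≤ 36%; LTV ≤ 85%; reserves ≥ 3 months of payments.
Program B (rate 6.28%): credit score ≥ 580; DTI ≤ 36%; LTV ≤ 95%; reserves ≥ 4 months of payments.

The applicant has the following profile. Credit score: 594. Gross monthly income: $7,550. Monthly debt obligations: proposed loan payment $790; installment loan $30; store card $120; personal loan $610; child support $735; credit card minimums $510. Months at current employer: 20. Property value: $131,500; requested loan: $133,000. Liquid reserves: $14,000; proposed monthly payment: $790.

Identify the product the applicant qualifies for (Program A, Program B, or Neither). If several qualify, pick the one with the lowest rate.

Neither

Total debts = (790 + 30 + 120 + 610 + 735 + 510) = 2,795; DTI = 2,795/7,550 = 37%.
LTV = 133,000/131,500 = 101.1%.
Reserves = 14,000/790 = 17.7 months.
Program A: score 594 < 700; DTI 37% > 36%; LTV 101.1% > 85%; reserves 17.7 ≥ 3 mo → does not qualify.
Program B: score 594 ≥ 580; DTI 37% > 36%; LTV 101.1% > 95%; reserves 17.7 ≥ 4 mo → does not qualify.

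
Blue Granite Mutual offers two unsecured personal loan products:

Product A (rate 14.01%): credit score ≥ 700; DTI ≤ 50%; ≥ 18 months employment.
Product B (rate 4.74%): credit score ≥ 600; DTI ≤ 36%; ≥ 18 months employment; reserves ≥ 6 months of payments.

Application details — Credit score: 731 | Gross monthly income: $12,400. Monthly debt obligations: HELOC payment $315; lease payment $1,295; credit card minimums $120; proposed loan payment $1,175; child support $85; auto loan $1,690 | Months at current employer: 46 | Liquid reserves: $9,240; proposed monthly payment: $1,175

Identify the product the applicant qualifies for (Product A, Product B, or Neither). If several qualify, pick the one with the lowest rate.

Total debts = (315 + 1,295 + 120 + 1,175 + 85 + 1,690) = 4,680; DTI = 4,680/12,400 = 37.7%.
Reserves = 9,240/1,175 = 7.9 months.
Product A: score 731 ≥ 700; DTI 37.7% ≤ 50%; employment 46 ≥ 18 mo → qualifies.
Product B: score 731 ≥ 600; DTI 37.7% > 36%; employment 46 ≥ 18 mo; reserves 7.9 ≥ 6 mo → does not qualify.

Product A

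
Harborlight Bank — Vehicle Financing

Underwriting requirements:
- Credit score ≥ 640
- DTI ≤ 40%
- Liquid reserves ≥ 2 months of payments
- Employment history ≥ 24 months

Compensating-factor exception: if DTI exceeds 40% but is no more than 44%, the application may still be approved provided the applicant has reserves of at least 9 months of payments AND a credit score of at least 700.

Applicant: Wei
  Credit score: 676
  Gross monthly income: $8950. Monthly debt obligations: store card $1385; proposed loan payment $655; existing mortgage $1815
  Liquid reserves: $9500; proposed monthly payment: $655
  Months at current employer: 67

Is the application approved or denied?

Denied

Credit score 676 ≥ 640 (meets base)
Total debts = (1,385 + 655 + 1,815) = 3,855. DTI: 3,855 ÷ 8,950 = 43.1%, over the 40% base limit.
Liquid reserves cover 9,500/655 = 14.5 months — ≥ 2 required
Employment 67 ≥ 24 months
DTI 43.1% is within the 40%–44% exception band; checking compensating factors.
Override check — reserves: 14.5 mo (ok); score: 676 (below 700).
Override conditions not both satisfied; exception does not apply.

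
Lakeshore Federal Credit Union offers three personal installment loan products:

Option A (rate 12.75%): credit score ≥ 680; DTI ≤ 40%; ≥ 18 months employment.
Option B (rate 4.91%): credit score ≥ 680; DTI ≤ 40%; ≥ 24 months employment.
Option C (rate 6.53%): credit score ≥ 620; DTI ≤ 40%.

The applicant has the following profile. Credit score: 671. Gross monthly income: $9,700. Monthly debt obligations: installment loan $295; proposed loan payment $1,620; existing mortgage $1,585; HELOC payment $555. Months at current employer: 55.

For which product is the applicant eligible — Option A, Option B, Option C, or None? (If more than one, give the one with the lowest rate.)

Total debts = (295 + 1,620 + 1,585 + 555) = 4,055; DTI = 4,055/9,700 = 41.8%.
Option A: score 671 < 680; DTI 41.8% > 40%; employment 55 ≥ 18 mo → does not qualify.
Option B: score 671 < 680; DTI 41.8% > 40%; employment 55 ≥ 24 mo → does not qualify.
Option C: score 671 ≥ 620; DTI 41.8% > 40% → does not qualify.

None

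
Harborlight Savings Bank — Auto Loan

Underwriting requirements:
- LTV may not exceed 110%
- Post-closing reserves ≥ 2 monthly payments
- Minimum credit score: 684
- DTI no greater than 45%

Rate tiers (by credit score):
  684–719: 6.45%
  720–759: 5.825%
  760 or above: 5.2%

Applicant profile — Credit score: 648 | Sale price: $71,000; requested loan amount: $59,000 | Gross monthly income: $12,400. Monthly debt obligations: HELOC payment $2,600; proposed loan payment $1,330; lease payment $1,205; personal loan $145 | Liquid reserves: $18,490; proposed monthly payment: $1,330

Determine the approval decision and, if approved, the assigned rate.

Denied

Credit score 648 < 684 (below minimum)
LTV = 59,000/71,000 = 83.1% ≤ 110%
Reserves: 18,490 ÷ 1,330 = 13.9 months (meets 2-month minimum)
Total monthly debts = (2,600 + 1,330 + 1,205 + 145) = 5,280. DTI: 5,280 ÷ 12,400 = 42.6%, within the 45% cap
Not all requirements met → denied.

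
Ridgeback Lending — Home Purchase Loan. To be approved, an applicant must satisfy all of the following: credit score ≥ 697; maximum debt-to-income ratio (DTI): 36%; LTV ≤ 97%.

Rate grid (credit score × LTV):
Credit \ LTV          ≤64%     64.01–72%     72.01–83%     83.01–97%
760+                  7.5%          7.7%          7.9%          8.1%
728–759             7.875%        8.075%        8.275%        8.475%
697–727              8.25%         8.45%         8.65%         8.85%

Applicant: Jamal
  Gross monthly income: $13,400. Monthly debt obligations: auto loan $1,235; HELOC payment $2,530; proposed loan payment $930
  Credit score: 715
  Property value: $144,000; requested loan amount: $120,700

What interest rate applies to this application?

8.85%

Credit score 715 ≥ 697; Total monthly debts = (1,235 + 2,530 + 930) = 4,695. Debt-to-income = 4,695/13,400 = 35% — meets 36% limit
Loan-to-value = 120,700/144,000 = 83.8% — pass (97% max)
Score 715 is in the 697–727 band; LTV 83.8% is in the 83.01–97% band → 8.85%.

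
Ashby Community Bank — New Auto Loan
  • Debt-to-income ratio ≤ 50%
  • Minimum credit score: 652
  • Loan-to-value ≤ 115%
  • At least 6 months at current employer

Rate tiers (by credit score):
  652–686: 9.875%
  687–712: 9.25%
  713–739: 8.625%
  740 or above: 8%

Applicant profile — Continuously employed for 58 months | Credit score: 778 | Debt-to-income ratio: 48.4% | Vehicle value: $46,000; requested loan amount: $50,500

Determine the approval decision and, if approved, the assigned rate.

Approved at 8%

Credit score 778 ≥ 652 (meets minimum)
Employment 58 ≥ 6 months
Debt-to-income 48.4% vs 50% cap — pass
LTV: 50,500 ÷ 46,000 = 109.8%, within 115% cap
All requirements met. Score 778 falls in the 740 or above tier → 8%.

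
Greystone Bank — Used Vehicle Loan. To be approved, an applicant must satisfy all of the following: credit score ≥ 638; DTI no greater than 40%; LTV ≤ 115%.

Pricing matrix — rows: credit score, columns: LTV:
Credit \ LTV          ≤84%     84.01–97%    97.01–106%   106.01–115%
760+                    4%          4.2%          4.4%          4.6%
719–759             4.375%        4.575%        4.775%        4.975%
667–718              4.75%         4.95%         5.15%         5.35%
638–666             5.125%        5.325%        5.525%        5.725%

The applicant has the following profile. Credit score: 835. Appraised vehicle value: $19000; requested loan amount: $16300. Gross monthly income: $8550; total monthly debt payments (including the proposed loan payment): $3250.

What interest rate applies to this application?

4.2%

Credit score 835 ≥ 638; DTI = 3,250/8,550 = 38% ≤ 40%
LTV = 16,300/19,000 = 85.8% ≤ 115%
Score 835 is in the 760+ band; LTV 85.8% is in the 84.01–97% band → 4.2%.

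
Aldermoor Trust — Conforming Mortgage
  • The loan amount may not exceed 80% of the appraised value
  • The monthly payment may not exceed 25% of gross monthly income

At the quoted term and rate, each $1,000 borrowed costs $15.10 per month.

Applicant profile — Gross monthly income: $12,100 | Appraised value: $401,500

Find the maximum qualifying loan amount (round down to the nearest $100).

Payment cap: 25% × $12,100 = $3,025/month.
At $15.10 per $1,000, that supports 3,025/15.10 × 1,000 ≈ $200,331 → $200,300.
LTV cap: 80% × $401,500 = $321,200 → $321,200.
Binding constraint: payment-to-income.

$200,300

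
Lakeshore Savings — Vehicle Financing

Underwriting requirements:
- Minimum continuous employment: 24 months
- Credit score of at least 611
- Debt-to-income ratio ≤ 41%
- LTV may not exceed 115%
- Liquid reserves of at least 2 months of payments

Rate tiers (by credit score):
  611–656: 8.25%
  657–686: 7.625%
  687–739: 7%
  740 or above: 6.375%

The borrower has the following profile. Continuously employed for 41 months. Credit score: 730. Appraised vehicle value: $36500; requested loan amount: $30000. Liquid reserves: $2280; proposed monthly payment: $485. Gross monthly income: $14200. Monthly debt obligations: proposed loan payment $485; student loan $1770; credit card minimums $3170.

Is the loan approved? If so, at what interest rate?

Credit score 730 ≥ 611 (meets minimum)
Loan-to-value = 30,000/36,500 = 82.2% — pass (115% max)
Total monthly debts = (485 + 1,770 + 3,170) = 5,425. DTI = 5,425/14,200 = 38.2% ≤ 41%
Employment 41 ≥ 24 months
Liquid reserves cover 2,280/485 = 4.7 months — ≥ 2 required
All requirements met. Score 730 falls in the 687–739 tier → 7%.

Approved at 7%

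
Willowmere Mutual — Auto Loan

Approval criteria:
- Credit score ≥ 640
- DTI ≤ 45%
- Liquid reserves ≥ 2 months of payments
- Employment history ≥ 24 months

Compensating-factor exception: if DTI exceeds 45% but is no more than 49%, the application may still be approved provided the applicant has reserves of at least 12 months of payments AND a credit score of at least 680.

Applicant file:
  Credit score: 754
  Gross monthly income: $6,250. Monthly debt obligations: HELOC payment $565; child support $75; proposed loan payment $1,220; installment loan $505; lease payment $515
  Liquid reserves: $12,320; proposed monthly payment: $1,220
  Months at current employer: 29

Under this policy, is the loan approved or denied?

Credit score 754 ≥ 640 (meets base)
Total debts = (565 + 75 + 1,220 + 505 + 515) = 2,880. DTI = 2,880/6,250 = 46.1% > 45% — standard DTI limit exceeded.
Liquid reserves cover 12,320/1,220 = 10.1 months — ≥ 2 required
Employment 29 ≥ 24 months
46.1% falls in the override range (45%–49%), so the compensating-factor test applies.
Reserves 10.1 < 12 months; credit score 754 ≥ 680.
Override conditions not both satisfied; exception does not apply.

Denied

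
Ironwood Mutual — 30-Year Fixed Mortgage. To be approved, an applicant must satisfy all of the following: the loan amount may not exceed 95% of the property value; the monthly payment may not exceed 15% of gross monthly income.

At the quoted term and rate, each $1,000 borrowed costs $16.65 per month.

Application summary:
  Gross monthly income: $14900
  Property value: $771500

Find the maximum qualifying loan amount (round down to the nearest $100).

Payment cap: 15% × $14,900 = $2,235/month.
At $16.65 per $1,000, that supports 2,235/16.65 × 1,000 ≈ $134,234 → $134,200.
LTV cap: 95% × $771,500 = $732,925 → $732,900.
Binding constraint: payment-to-income.

$134,200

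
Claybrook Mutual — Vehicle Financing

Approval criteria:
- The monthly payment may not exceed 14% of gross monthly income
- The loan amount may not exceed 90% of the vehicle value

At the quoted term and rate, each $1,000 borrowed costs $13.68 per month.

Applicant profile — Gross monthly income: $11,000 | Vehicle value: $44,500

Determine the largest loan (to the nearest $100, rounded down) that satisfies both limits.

$40,000

Payment cap: 14% × $11,000 = $1,540/month.
At $13.68 per $1,000, that supports 1,540/13.68 × 1,000 ≈ $112,573 → $112,500.
LTV cap: 90% × $44,500 = $40,050 → $40,000.
Binding constraint: loan-to-value.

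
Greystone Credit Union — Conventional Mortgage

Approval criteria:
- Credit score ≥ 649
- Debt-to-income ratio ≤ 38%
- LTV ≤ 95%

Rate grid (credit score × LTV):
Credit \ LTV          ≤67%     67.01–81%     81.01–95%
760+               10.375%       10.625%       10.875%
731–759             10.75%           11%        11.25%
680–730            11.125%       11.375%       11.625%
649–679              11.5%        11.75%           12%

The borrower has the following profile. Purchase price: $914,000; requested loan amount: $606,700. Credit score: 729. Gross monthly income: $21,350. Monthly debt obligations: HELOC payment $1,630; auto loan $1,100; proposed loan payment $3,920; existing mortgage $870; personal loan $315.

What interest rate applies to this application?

11.125%

Credit score 729 ≥ 649; Total monthly debts = (1,630 + 1,100 + 3,920 + 870 + 315) = 7,835. DTI = 7,835/21,350 = 36.7% ≤ 38%
LTV = 606,700/914,000 = 66.4% ≤ 95%
Score 729 is in the 680–730 band; LTV 66.4% is in the ≤67% band → 11.125%.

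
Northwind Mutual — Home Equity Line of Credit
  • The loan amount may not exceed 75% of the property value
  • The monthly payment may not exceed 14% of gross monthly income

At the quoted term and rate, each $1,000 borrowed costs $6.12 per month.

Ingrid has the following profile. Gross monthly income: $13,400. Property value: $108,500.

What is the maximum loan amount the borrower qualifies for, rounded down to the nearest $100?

Payment cap: 14% × $13,400 = $1,876/month.
At $6.12 per $1,000, that supports 1,876/6.12 × 1,000 ≈ $306,535 → $306,500.
LTV cap: 75% × $108,500 = $81,375 → $81,300.
Binding constraint: loan-to-value.

$81,300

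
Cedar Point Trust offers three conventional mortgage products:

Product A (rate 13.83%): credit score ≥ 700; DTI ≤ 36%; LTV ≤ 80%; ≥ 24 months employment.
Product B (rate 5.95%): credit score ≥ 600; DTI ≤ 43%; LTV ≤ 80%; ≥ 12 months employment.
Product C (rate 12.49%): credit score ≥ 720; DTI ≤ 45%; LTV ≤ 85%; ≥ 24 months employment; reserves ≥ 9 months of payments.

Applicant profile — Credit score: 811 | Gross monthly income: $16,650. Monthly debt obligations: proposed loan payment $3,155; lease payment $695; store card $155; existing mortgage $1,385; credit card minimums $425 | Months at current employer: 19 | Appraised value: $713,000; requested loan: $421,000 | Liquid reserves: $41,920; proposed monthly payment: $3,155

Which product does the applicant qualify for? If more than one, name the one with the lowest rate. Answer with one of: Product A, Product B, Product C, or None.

Total debts = (3,155 + 695 + 155 + 1,385 + 425) = 5,815; DTI = 5,815/16,650 = 34.9%.
LTV = 421,000/713,000 = 59%.
Reserves = 41,920/3,155 = 13.3 months.
Product A: score 811 ≥ 700; DTI 34.9% ≤ 36%; LTV 59% ≤ 80%; employment 19 < 24 mo → does not qualify.
Product B: score 811 ≥ 600; DTI 34.9% ≤ 43%; LTV 59% ≤ 80%; employment 19 ≥ 12 mo → qualifies.
Product C: score 811 ≥ 720; DTI 34.9% ≤ 45%; LTV 59% ≤ 85%; employment 19 < 24 mo; reserves 13.3 ≥ 9 mo → does not qualify.

Product B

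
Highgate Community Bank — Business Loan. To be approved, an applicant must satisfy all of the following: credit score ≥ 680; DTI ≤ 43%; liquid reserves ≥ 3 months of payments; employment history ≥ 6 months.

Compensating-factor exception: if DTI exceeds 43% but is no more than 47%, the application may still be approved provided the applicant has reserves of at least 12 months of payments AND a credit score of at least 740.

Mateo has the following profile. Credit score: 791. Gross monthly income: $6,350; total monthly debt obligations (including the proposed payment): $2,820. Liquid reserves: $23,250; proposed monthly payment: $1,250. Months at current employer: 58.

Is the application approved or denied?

Credit score 791 ≥ 680 (meets base)
DTI: 2,820 ÷ 6,350 = 44.4%, over the 43% base limit.
Reserves: 23,250 ÷ 1,250 = 18.6 months (meets 3-month minimum)
Employment 58 ≥ 6 months
DTI 44.4% is within the 43%–47% exception band; checking compensating factors.
Reserves 18.6 ≥ 12 months; credit score 791 ≥ 740.
Both compensating conditions met → exception applies.

Approved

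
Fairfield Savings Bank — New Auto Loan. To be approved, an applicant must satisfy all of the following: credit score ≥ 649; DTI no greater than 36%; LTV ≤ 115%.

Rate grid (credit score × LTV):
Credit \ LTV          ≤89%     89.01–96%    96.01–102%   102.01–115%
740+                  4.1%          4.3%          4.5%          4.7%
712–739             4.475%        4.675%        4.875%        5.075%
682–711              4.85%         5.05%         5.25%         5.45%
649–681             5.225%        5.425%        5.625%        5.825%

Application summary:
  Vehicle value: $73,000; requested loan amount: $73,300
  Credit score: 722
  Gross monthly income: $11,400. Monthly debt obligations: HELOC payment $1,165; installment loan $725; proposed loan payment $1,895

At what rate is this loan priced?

Credit score 722 ≥ 649; Total monthly debts = (1,165 + 725 + 1,895) = 3,785. DTI = 3,785/11,400 = 33.2% ≤ 36%
LTV: 73,300 ÷ 73,000 = 100.4%, within 115% cap
Row: 722 falls in 712–739. Column: 100.4% falls in 96.01–102%. Rate = 4.875%.

4.875%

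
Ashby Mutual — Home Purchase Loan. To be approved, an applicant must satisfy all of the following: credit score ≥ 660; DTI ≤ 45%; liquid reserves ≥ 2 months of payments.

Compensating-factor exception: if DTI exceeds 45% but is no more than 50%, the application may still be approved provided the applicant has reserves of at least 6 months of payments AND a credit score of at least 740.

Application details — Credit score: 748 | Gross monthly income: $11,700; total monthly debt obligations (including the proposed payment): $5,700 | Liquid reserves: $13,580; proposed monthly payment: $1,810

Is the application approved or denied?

Approved

Credit score 748 ≥ 660 (meets base)
DTI: 5,700 ÷ 11,700 = 48.7%, over the 45% base limit.
Reserves = 13,580/1,810 = 7.5 months ≥ 2
DTI 48.7% is within the 45%–50% exception band; checking compensating factors.
Override check — reserves: 7.5 mo (ok); score: 748 (ok).
Both override conditions satisfied; DTI exception granted.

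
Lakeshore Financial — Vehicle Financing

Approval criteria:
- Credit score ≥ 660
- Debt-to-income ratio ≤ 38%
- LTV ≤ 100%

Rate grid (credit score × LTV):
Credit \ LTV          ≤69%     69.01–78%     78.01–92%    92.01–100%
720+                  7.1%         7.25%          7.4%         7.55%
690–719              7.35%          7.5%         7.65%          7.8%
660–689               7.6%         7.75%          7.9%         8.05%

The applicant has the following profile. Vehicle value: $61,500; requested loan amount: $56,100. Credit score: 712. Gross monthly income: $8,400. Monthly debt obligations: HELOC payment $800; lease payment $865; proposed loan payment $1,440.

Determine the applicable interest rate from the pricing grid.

7.65%

Credit score 712 ≥ 660; Total monthly debts = (800 + 865 + 1,440) = 3,105. Debt-to-income = 3,105/8,400 = 37% — meets 38% limit
LTV: 56,100 ÷ 61,500 = 91.2%, within 100% cap
Score 712 is in the 690–719 band; LTV 91.2% is in the 78.01–92% band → 7.65%.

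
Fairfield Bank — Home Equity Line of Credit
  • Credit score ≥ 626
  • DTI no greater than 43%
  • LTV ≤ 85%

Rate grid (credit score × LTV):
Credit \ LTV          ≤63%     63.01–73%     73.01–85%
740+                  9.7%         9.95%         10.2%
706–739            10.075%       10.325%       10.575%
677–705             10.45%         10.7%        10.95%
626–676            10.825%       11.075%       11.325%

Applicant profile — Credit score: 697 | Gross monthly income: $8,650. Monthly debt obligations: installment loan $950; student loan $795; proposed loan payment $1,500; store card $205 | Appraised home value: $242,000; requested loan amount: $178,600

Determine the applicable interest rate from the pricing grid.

Credit score 697 ≥ 626; Total monthly debts = (950 + 795 + 1,500 + 205) = 3,450. DTI = 3,450/8,650 = 39.9% ≤ 43%
Loan-to-value = 178,600/242,000 = 73.8% — pass (85% max)
Credit 697 → row 677–705; LTV 73.8% → column 73.01–85%. Grid cell → 10.95%.

10.95%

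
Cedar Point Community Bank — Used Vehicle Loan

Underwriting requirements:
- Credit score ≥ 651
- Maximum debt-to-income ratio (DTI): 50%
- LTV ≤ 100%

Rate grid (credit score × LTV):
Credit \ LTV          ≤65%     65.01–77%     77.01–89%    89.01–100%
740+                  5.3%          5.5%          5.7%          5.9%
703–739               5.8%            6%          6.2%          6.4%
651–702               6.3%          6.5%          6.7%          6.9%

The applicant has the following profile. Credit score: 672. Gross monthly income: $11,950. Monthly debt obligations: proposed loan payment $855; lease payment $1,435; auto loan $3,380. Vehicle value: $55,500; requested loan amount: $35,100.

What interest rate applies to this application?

Credit score 672 ≥ 651; Total monthly debts = (855 + 1,435 + 3,380) = 5,670. DTI: 5,670 ÷ 11,950 = 47.4%, within the 50% cap
LTV: 35,100 ÷ 55,500 = 63.2%, within 100% cap
Credit 672 → row 651–702; LTV 63.2% → column ≤65%. Grid cell → 6.3%.

6.3%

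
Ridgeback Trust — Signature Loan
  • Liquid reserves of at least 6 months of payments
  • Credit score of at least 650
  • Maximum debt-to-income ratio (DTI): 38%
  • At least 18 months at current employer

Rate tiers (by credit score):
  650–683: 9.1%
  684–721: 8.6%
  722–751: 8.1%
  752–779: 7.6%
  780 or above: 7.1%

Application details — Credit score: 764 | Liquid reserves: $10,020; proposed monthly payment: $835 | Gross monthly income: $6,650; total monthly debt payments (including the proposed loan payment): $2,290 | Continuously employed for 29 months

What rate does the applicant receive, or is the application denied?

Credit score 764 ≥ 650 (meets minimum)
DTI = 2,290/6,650 = 34.4% ≤ 38%
Liquid reserves cover 10,020/835 = 12.0 months — ≥ 6 required
Employment 29 ≥ 18 months
All requirements met. Score 764 falls in the 752–779 tier → 7.6%.

Approved at 7.6%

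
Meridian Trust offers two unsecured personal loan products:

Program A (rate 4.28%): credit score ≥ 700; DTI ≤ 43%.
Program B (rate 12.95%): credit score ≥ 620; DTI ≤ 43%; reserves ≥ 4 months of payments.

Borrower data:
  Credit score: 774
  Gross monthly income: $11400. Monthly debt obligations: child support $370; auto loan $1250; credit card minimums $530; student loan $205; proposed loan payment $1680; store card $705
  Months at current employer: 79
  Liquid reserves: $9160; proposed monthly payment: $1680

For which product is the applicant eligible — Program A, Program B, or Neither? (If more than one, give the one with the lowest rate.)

Program A

Total debts = (370 + 1,250 + 530 + 205 + 1,680 + 705) = 4,740; DTI = 4,740/11,400 = 41.6%.
Reserves = 9,160/1,680 = 5.5 months.
Program A: score 774 ≥ 700; DTI 41.6% ≤ 43% → qualifies.
Program B: score 774 ≥ 620; DTI 41.6% ≤ 43%; reserves 5.5 ≥ 4 mo → qualifies.
Qualifying: Program A, Program B. Lowest rate is 4.28% → Program A.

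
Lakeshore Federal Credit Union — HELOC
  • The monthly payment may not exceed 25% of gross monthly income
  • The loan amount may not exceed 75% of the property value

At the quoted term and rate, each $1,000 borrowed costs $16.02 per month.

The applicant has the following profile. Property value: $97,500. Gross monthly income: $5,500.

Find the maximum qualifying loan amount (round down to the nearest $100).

$73,100

Payment cap: 25% × $5,500 = $1,375/month.
At $16.02 per $1,000, that supports 1,375/16.02 × 1,000 ≈ $85,830 → $85,800.
LTV cap: 75% × $97,500 = $73,125 → $73,100.
Binding constraint: loan-to-value.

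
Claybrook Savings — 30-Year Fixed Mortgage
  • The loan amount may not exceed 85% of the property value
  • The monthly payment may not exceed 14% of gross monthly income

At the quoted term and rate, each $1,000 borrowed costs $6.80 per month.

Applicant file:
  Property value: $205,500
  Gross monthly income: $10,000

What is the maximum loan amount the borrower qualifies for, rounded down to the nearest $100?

$174,600

Payment cap: 14% × $10,000 = $1,400/month.
At $6.80 per $1,000, that supports 1,400/6.80 × 1,000 ≈ $205,882 → $205,800.
LTV cap: 85% × $205,500 = $174,675 → $174,600.
Binding constraint: loan-to-value.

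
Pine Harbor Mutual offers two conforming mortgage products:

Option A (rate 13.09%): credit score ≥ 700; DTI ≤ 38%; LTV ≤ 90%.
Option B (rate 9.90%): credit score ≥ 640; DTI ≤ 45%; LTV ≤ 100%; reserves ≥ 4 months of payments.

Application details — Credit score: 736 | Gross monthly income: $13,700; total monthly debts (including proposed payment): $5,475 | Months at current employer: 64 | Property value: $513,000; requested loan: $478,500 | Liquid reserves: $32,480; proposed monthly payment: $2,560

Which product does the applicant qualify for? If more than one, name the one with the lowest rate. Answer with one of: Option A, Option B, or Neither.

Option B

DTI = 5,475/13,700 = 40%.
LTV = 478,500/513,000 = 93.3%.
Reserves = 32,480/2,560 = 12.7 months.
Option A: score 736 ≥ 700; DTI 40% > 38%; LTV 93.3% > 90% → does not qualify.
Option B: score 736 ≥ 640; DTI 40% ≤ 45%; LTV 93.3% ≤ 100%; reserves 12.7 ≥ 4 mo → qualifies.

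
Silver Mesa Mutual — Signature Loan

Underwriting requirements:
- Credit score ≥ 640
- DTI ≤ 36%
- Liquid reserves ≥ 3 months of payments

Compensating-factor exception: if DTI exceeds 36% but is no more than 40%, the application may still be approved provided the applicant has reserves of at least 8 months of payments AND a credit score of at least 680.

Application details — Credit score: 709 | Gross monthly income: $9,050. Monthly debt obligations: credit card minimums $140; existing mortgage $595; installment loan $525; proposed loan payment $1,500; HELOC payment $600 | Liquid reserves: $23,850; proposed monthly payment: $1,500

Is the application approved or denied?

Credit score 709 ≥ 640 (meets base)
Total debts = (140 + 595 + 525 + 1,500 + 600) = 3,360. DTI = 3,360/9,050 = 37.1% > 36% — standard DTI limit exceeded.
Reserves = 23,850/1,500 = 15.9 months ≥ 3
37.1% falls in the override range (36%–40%), so the compensating-factor test applies.
Override check — reserves: 15.9 mo (ok); score: 709 (ok).
Both compensating conditions met → exception applies.

Approved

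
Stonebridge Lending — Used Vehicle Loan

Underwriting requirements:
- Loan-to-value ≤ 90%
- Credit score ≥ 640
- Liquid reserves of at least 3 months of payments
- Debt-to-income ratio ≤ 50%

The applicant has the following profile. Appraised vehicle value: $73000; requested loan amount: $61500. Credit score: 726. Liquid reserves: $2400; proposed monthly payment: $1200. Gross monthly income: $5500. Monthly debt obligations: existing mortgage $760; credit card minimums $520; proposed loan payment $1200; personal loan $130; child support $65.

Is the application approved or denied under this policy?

Denied

LTV = 61,500/73,000 = 84.2% ≤ 90%
Credit score 726 ≥ 640 (meets)
Liquid reserves cover 2,400/1,200 = 2.0 months — < 3 required
Total monthly debts = (760 + 520 + 1,200 + 130 + 65) = 2,675. Debt-to-income = 2,675/5,500 = 48.6% — meets 50% limit
Fails on reserves.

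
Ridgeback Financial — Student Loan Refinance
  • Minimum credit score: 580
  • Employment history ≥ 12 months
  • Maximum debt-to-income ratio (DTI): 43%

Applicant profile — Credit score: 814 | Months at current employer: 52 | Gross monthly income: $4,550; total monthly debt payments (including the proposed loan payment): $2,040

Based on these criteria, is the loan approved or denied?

Denied

Credit score 814 ≥ 580 (meets)
Employment 52 ≥ 12 months
DTI = 2,040/4,550 = 44.8% > 43%
Fails on DTI.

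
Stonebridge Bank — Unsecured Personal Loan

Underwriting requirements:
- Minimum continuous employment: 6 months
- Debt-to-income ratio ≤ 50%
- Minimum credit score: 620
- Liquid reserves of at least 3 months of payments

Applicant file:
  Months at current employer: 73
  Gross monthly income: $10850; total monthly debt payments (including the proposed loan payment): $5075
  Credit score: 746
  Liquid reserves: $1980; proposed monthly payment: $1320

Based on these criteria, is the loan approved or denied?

Denied

Employment 73 ≥ 6 months
DTI = 5,075/10,850 = 46.8% ≤ 50%
Credit score 746 ≥ 620 (meets)
Reserves = 1,980/1,320 = 1.5 months < 3
Fails on reserves.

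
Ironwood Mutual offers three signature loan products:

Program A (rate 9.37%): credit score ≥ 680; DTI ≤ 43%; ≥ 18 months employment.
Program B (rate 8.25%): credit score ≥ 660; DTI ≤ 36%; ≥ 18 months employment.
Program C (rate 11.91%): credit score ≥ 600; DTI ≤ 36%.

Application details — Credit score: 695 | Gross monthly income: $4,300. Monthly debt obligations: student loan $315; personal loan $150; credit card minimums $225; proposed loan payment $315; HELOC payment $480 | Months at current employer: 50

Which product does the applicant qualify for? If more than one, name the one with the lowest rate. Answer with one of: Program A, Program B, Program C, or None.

Program B

Total debts = (315 + 150 + 225 + 315 + 480) = 1,485; DTI = 1,485/4,300 = 34.5%.
Program A: score 695 ≥ 680; DTI 34.5% ≤ 43%; employment 50 ≥ 18 mo → qualifies.
Program B: score 695 ≥ 660; DTI 34.5% ≤ 36%; employment 50 ≥ 18 mo → qualifies.
Program C: score 695 ≥ 600; DTI 34.5% ≤ 36% → qualifies.
Qualifying: Program A, Program B, Program C. Lowest rate is 8.25% → Program B.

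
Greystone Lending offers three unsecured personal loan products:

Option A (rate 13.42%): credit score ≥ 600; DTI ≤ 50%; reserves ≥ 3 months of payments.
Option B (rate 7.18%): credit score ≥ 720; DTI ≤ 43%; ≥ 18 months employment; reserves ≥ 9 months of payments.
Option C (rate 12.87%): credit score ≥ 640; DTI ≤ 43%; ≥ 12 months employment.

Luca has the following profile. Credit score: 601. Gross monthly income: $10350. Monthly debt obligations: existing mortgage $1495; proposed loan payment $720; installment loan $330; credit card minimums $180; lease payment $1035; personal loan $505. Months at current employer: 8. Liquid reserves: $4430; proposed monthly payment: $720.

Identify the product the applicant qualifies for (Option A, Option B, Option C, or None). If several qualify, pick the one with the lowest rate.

Option A

Total debts = (1,495 + 720 + 330 + 180 + 1,035 + 505) = 4,265; DTI = 4,265/10,350 = 41.2%.
Reserves = 4,430/720 = 6.2 months.
Option A: score 601 ≥ 600; DTI 41.2% ≤ 50%; reserves 6.2 ≥ 3 mo → qualifies.
Option B: score 601 < 720; DTI 41.2% ≤ 43%; employment 8 < 18 mo; reserves 6.2 < 9 mo → does not qualify.
Option C: score 601 < 640; DTI 41.2% ≤ 43%; employment 8 < 12 mo → does not qualify.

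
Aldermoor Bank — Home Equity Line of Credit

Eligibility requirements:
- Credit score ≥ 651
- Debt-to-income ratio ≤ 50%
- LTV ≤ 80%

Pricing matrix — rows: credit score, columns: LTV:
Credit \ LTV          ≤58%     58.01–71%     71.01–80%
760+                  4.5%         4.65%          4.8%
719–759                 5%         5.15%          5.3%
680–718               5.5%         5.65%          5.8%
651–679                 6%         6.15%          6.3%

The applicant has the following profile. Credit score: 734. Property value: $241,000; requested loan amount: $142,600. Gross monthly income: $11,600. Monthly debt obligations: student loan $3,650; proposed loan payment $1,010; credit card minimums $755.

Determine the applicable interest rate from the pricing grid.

Credit score 734 ≥ 651; Total monthly debts = (3,650 + 1,010 + 755) = 5,415. DTI = 5,415/11,600 = 46.7% ≤ 50%
Loan-to-value = 142,600/241,000 = 59.2% — pass (80% max)
Credit 734 → row 719–759; LTV 59.2% → column 58.01–71%. Grid cell → 5.15%.

5.15%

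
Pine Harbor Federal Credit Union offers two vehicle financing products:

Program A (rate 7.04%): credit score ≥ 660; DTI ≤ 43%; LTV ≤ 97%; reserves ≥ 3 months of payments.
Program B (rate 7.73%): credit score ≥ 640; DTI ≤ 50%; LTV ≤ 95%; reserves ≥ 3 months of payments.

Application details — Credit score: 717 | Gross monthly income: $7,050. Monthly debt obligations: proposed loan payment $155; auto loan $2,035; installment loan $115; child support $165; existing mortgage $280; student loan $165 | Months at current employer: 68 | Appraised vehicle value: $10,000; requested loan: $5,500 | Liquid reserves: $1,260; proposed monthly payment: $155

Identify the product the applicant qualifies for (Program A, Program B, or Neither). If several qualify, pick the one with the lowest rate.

Total debts = (155 + 2,035 + 115 + 165 + 280 + 165) = 2,915; DTI = 2,915/7,050 = 41.3%.
LTV = 5,500/10,000 = 55%.
Reserves = 1,260/155 = 8.1 months.
Program A: score 717 ≥ 660; DTI 41.3% ≤ 43%; LTV 55% ≤ 97%; reserves 8.1 ≥ 3 mo → qualifies.
Program B: score 717 ≥ 640; DTI 41.3% ≤ 50%; LTV 55% ≤ 95%; reserves 8.1 ≥ 3 mo → qualifies.
Qualifying: Program A, Program B. Lowest rate is 7.04% → Program A.

Program A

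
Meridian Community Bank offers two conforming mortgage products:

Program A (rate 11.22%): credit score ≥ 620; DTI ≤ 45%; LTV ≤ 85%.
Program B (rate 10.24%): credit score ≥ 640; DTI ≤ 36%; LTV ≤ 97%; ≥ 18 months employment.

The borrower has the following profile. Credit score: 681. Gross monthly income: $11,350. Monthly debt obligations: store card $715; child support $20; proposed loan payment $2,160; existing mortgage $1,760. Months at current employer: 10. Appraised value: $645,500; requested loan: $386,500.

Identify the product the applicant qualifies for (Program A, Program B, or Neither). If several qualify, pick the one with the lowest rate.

Total debts = (715 + 20 + 2,160 + 1,760) = 4,655; DTI = 4,655/11,350 = 41%.
LTV = 386,500/645,500 = 59.9%.
Program A: score 681 ≥ 620; DTI 41% ≤ 45%; LTV 59.9% ≤ 85% → qualifies.
Program B: score 681 ≥ 640; DTI 41% > 36%; LTV 59.9% ≤ 97%; employment 10 < 18 mo → does not qualify.

Program A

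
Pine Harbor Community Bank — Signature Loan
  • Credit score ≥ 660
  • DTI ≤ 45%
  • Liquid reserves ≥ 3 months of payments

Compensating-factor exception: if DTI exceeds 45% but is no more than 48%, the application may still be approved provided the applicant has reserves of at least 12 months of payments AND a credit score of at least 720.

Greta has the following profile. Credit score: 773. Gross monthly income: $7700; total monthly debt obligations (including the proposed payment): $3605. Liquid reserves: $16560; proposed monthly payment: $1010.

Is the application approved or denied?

Credit score 773 ≥ 660 (meets base)
DTI = 3,605/7,700 = 46.8% > 45% — standard DTI limit exceeded.
Reserves: 16,560 ÷ 1,010 = 16.4 months (meets 3-month minimum)
DTI 46.8% is within the 45%–48% exception band; checking compensating factors.
Override check — reserves: 16.4 mo (ok); score: 773 (ok).
Both compensating conditions met → exception applies.

Approved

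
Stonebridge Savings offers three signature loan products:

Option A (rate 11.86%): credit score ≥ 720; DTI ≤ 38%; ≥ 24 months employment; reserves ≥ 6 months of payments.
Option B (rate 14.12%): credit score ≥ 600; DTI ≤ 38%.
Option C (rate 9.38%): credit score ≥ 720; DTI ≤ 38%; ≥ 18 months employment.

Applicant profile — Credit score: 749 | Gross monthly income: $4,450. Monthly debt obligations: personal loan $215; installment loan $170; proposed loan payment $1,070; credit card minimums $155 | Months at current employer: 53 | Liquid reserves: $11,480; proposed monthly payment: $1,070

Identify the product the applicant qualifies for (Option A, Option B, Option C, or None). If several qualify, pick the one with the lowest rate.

Total debts = (215 + 170 + 1,070 + 155) = 1,610; DTI = 1,610/4,450 = 36.2%.
Reserves = 11,480/1,070 = 10.7 months.
Option A: score 749 ≥ 720; DTI 36.2% ≤ 38%; employment 53 ≥ 24 mo; reserves 10.7 ≥ 6 mo → qualifies.
Option B: score 749 ≥ 600; DTI 36.2% ≤ 38% → qualifies.
Option C: score 749 ≥ 720; DTI 36.2% ≤ 38%; employment 53 ≥ 18 mo → qualifies.
Qualifying: Option A, Option B, Option C. Lowest rate is 9.38% → Option C.

Option C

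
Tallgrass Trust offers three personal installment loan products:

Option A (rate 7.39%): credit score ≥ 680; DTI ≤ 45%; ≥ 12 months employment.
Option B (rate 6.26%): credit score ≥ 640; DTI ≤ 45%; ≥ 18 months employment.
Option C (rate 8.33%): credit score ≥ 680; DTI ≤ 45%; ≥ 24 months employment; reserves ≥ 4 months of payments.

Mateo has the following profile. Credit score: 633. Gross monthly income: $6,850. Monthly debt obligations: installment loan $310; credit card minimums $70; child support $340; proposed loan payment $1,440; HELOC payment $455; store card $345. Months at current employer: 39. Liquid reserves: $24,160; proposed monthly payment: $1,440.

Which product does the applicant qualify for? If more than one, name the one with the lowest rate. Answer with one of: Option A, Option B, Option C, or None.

None

Total debts = (310 + 70 + 340 + 1,440 + 455 + 345) = 2,960; DTI = 2,960/6,850 = 43.2%.
Reserves = 24,160/1,440 = 16.8 months.
Option A: score 633 < 680; DTI 43.2% ≤ 45%; employment 39 ≥ 12 mo → does not qualify.
Option B: score 633 < 640; DTI 43.2% ≤ 45%; employment 39 ≥ 18 mo → does not qualify.
Option C: score 633 < 680; DTI 43.2% ≤ 45%; employment 39 ≥ 24 mo; reserves 16.8 ≥ 4 mo → does not qualify.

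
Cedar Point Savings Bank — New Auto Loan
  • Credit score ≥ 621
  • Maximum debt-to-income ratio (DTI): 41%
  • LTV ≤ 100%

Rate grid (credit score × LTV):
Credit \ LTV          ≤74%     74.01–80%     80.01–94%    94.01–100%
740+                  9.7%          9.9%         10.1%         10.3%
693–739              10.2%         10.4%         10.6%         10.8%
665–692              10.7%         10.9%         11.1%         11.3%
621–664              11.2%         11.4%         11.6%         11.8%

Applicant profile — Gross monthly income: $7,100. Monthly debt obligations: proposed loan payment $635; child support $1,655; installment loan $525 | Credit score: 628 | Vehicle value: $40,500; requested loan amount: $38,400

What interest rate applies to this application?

11.8%

Credit score 628 ≥ 621; Total monthly debts = (635 + 1,655 + 525) = 2,815. DTI: 2,815 ÷ 7,100 = 39.6%, within the 41% cap
LTV: 38,400 ÷ 40,500 = 94.8%, within 100% cap
Credit 628 → row 621–664; LTV 94.8% → column 94.01–100%. Grid cell → 11.8%.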